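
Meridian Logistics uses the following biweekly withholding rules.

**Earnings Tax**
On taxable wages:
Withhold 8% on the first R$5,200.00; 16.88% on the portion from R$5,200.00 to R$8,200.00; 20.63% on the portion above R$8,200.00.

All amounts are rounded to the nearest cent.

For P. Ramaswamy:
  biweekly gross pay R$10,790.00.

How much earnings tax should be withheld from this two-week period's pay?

R$1,456.72

Earnings Tax: taxable = R$10,790.00
  R$922.40 + 20.63% × (R$10,790.00 − R$8,200.00) = R$922.40 + 20.63% × R$2,590.00 = R$1,456.72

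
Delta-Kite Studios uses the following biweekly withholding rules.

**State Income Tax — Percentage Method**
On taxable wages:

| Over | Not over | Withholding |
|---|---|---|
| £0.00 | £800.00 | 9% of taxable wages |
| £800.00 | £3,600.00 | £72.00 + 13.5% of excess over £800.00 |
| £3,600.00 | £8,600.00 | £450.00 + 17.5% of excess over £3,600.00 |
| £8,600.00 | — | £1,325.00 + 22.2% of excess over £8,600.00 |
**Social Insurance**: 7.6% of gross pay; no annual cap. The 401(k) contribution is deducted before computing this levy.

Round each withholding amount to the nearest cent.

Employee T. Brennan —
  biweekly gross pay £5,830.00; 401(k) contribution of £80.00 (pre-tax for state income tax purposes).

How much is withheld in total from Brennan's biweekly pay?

£1,263.25

State Income Tax: taxable = £5,830.00 − £80.00 = £5,750.00
  £450.00 + 17.5% × (£5,750.00 − £3,600.00) = £450.00 + 17.5% × £2,150.00 = £826.25
Social Insurance: 7.6% × £5,750.00 = £437.00
Total: £826.25 + £437.00 = £1,263.25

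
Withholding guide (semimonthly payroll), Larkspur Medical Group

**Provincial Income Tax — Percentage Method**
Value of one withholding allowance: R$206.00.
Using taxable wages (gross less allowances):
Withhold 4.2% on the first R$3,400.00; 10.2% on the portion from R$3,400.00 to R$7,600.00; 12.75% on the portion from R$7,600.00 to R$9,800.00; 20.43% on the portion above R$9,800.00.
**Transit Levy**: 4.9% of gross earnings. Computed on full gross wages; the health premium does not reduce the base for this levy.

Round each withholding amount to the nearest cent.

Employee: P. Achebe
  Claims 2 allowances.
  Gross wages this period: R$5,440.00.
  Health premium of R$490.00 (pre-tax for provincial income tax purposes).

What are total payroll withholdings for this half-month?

Provincial Income Tax: taxable = R$5,440.00 − R$490.00 − 2×R$206.00 = R$4,538.00
  R$142.80 + 10.2% × (R$4,538.00 − R$3,400.00) = R$142.80 + 10.2% × R$1,138.00 = R$258.88
Transit Levy: 4.9% × R$5,440.00 = R$266.56
Total: R$258.88 + R$266.56 = R$525.44

R$525.44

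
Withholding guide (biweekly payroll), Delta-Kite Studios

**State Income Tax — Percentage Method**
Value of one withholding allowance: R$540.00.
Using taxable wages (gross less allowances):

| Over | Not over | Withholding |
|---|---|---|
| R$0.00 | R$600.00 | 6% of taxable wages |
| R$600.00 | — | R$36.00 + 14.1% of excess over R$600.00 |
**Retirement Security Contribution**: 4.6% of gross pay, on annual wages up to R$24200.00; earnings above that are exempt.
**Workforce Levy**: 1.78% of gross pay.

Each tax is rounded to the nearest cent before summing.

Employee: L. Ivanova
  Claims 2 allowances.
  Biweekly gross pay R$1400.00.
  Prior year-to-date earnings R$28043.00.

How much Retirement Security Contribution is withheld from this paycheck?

Retirement Security Contribution: YTD R$28043.00 ≥ cap R$24200.00 → R$0.00

R$0.00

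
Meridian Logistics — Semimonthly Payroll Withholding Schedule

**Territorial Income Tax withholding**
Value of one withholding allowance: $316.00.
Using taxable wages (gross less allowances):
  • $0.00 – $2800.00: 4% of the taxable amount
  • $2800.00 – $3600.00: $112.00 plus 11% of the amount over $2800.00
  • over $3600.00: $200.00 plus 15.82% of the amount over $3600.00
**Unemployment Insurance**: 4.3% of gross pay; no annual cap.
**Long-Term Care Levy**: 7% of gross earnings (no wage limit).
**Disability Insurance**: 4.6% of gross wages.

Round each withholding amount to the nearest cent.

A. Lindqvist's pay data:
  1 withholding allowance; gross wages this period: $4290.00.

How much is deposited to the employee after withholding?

$3348.72

Territorial Income Tax: taxable = $4290.00 − 1×$316.00 = $3974.00
  $200.00 + 15.82% × ($3974.00 − $3600.00) = $200.00 + 15.82% × $374.00 = $259.17
Unemployment Insurance: 4.3% × $4290.00 = $184.47
Long-Term Care Levy: 7% × $4290.00 = $300.30
Disability Insurance: 4.6% × $4290.00 = $197.34
Total withheld: $259.17 + $184.47 + $300.30 + $197.34 = $941.28
Net pay: $4290.00 − $941.28 = $3348.72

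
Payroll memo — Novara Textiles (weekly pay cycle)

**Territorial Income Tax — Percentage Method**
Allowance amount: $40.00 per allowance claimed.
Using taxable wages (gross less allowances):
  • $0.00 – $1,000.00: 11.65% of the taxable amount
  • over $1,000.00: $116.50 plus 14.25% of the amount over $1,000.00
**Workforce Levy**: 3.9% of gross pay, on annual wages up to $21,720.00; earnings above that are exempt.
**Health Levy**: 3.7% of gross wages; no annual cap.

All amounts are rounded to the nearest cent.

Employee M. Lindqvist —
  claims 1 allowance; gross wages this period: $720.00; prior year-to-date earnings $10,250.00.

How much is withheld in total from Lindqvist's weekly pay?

Territorial Income Tax: taxable = $720.00 − 1×$40.00 = $680.00
  11.65% × $680.00 = $79.22
Workforce Levy: 3.9% × $720.00 = $28.08
Health Levy: 3.7% × $720.00 = $26.64
Total: $79.22 + $28.08 + $26.64 = $133.94

$133.94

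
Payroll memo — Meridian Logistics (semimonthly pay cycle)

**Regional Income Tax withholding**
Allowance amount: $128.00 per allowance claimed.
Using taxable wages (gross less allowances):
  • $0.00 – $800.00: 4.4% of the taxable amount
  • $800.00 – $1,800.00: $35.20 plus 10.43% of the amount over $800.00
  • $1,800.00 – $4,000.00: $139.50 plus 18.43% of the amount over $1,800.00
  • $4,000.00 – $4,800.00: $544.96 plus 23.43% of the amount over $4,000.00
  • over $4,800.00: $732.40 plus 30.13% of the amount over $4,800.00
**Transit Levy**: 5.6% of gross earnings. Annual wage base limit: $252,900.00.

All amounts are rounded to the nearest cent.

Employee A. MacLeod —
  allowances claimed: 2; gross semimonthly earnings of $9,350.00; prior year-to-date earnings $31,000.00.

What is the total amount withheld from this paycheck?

$2,549.78

Regional Income Tax: taxable = $9,350.00 − 2×$128.00 = $9,094.00
  $732.40 + 30.13% × ($9,094.00 − $4,800.00) = $732.40 + 30.13% × $4,294.00 = $2,026.18
Transit Levy: 5.6% × $9,350.00 = $523.60
Total: $2,026.18 + $523.60 = $2,549.78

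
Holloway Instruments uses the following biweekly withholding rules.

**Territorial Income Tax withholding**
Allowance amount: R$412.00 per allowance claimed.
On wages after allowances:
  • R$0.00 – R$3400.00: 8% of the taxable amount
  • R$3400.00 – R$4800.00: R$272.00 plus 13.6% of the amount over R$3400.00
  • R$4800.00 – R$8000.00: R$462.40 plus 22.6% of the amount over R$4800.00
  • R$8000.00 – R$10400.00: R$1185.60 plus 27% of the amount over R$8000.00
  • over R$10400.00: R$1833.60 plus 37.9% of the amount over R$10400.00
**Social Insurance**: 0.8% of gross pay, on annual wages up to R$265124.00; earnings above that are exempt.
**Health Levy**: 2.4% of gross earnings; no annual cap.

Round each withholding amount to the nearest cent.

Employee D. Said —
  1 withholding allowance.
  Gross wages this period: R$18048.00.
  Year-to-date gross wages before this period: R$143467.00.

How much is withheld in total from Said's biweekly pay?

Territorial Income Tax: taxable = R$18048.00 − 1×R$412.00 = R$17636.00
  R$1833.60 + 37.9% × (R$17636.00 − R$10400.00) = R$1833.60 + 37.9% × R$7236.00 = R$4576.04
Social Insurance: 0.8% × R$18048.00 = R$144.38
Health Levy: 2.4% × R$18048.00 = R$433.15
Total: R$4576.04 + R$144.38 + R$433.15 = R$5153.57

R$5153.57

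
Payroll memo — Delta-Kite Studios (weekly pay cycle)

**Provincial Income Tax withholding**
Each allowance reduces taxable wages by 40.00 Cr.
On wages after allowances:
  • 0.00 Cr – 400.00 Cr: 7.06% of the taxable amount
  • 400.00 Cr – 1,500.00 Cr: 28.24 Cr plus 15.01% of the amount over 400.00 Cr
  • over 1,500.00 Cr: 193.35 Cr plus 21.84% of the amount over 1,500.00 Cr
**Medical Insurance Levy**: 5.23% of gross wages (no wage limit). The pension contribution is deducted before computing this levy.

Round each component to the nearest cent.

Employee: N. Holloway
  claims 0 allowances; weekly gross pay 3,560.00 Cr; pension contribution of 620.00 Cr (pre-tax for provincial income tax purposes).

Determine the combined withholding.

Provincial Income Tax: taxable = 3,560.00 Cr − 620.00 Cr = 2,940.00 Cr
  193.35 Cr + 21.84% × (2,940.00 Cr − 1,500.00 Cr) = 193.35 Cr + 21.84% × 1,440.00 Cr = 507.85 Cr
Medical Insurance Levy: 5.23% × 2,940.00 Cr = 153.76 Cr
Total: 507.85 Cr + 153.76 Cr = 661.61 Cr

661.61 Cr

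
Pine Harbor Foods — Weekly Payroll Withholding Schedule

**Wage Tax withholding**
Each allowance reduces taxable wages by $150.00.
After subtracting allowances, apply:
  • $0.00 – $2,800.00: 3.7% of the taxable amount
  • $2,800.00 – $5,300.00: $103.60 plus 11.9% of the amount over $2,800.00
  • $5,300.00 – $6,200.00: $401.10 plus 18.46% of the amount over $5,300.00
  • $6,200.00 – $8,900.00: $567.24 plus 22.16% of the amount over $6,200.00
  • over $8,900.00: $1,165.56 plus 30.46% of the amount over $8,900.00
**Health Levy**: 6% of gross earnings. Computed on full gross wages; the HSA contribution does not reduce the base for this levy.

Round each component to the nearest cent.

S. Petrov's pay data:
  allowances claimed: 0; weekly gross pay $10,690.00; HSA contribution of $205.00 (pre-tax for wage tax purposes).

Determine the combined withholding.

$2,289.75

Wage Tax: taxable = $10,690.00 − $205.00 = $10,485.00
  $1,165.56 + 30.46% × ($10,485.00 − $8,900.00) = $1,165.56 + 30.46% × $1,585.00 = $1,648.35
Health Levy: 6% × $10,690.00 = $641.40
Total: $1,648.35 + $641.40 = $2,289.75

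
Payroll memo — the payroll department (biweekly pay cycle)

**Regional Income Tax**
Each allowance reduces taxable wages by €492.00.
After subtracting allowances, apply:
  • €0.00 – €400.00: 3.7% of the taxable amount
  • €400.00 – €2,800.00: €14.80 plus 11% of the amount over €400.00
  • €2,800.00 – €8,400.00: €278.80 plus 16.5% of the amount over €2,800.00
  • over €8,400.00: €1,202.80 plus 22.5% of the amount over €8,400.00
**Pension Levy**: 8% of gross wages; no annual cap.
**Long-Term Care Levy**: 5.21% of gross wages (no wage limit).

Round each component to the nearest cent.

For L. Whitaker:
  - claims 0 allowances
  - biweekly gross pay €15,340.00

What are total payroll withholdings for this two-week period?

Regional Income Tax: taxable = €15,340.00
  €1,202.80 + 22.5% × (€15,340.00 − €8,400.00) = €1,202.80 + 22.5% × €6,940.00 = €2,764.30
Pension Levy: 8% × €15,340.00 = €1,227.20
Long-Term Care Levy: 5.21% × €15,340.00 = €799.21
Total: €2,764.30 + €1,227.20 + €799.21 = €4,790.71

€4,790.71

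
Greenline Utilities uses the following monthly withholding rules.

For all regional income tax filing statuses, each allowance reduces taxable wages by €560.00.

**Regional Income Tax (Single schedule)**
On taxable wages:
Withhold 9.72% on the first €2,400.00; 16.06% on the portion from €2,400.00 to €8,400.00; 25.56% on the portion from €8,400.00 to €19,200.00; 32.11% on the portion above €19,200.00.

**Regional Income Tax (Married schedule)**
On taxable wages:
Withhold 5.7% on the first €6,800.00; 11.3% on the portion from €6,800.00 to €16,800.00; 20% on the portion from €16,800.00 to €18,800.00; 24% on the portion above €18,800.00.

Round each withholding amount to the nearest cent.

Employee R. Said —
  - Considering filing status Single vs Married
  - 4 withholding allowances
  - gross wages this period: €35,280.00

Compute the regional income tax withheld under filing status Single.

€8,401.38

Regional Income Tax (Single): taxable = €35,280.00 − 4×€560.00 = €33,040.00
  €3,957.36 + 32.11% × (€33,040.00 − €19,200.00) = €3,957.36 + 32.11% × €13,840.00 = €8,401.38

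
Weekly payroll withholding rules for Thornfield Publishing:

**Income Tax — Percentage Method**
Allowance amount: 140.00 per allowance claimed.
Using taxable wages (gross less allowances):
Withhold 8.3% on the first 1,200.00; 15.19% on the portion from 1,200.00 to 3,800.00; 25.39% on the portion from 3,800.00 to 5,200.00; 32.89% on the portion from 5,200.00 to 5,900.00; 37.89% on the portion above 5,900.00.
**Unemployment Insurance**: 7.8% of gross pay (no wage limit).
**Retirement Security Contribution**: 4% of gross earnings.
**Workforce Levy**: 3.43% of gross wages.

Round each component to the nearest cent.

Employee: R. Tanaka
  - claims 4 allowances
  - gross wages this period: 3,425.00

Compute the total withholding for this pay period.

874.14

Income Tax: taxable = 3,425.00 − 4×140.00 = 2,865.00
  99.60 + 15.19% × (2,865.00 − 1,200.00) = 99.60 + 15.19% × 1,665.00 = 352.51
Unemployment Insurance: 7.8% × 3,425.00 = 267.15
Retirement Security Contribution: 4% × 3,425.00 = 137.00
Workforce Levy: 3.43% × 3,425.00 = 117.48
Total: 352.51 + 267.15 + 137.00 + 117.48 = 874.14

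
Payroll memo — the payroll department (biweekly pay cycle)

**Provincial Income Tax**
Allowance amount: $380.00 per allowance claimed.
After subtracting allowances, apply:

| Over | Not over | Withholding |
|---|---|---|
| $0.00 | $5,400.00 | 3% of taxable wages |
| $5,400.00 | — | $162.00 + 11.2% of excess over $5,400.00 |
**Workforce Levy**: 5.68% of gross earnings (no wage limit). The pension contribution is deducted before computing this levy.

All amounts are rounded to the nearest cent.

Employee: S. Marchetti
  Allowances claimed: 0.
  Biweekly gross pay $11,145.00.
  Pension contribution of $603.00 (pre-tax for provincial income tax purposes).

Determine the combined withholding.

Provincial Income Tax: taxable = $11,145.00 − $603.00 = $10,542.00
  $162.00 + 11.2% × ($10,542.00 − $5,400.00) = $162.00 + 11.2% × $5,142.00 = $737.90
Workforce Levy: 5.68% × $10,542.00 = $598.79
Total: $737.90 + $598.79 = $1,336.69

$1,336.69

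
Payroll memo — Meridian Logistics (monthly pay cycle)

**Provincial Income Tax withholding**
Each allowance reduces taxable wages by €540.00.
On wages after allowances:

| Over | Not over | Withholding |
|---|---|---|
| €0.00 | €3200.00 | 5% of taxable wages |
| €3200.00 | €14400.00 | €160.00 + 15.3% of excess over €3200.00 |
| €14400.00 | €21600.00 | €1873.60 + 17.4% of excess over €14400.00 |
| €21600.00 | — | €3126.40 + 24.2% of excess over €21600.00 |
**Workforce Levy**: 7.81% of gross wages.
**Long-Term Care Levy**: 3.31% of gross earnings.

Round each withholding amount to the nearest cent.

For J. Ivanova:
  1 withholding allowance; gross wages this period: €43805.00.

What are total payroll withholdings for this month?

€13240.45

Provincial Income Tax: taxable = €43805.00 − 1×€540.00 = €43265.00
  €3126.40 + 24.2% × (€43265.00 − €21600.00) = €3126.40 + 24.2% × €21665.00 = €8369.33
Workforce Levy: 7.81% × €43805.00 = €3421.17
Long-Term Care Levy: 3.31% × €43805.00 = €1449.95
Total: €8369.33 + €3421.17 + €1449.95 = €13240.45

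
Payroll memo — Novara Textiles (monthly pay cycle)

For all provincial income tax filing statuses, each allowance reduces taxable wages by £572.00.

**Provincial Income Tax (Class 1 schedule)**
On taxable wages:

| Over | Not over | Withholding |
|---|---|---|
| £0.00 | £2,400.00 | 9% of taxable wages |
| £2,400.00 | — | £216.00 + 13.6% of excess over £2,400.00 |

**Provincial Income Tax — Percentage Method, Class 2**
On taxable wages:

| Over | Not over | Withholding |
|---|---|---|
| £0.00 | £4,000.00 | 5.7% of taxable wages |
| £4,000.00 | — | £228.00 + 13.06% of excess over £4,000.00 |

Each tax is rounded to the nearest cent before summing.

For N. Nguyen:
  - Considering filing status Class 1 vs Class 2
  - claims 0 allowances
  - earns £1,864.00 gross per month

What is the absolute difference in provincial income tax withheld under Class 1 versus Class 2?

Provincial Income Tax (Class 1): taxable = £1,864.00
  9% × £1,864.00 = £167.76
Provincial Income Tax (Class 2): taxable = £1,864.00
  5.7% × £1,864.00 = £106.25
Difference: |£167.76 − £106.25| = £61.51 (higher under Class 1)

£61.51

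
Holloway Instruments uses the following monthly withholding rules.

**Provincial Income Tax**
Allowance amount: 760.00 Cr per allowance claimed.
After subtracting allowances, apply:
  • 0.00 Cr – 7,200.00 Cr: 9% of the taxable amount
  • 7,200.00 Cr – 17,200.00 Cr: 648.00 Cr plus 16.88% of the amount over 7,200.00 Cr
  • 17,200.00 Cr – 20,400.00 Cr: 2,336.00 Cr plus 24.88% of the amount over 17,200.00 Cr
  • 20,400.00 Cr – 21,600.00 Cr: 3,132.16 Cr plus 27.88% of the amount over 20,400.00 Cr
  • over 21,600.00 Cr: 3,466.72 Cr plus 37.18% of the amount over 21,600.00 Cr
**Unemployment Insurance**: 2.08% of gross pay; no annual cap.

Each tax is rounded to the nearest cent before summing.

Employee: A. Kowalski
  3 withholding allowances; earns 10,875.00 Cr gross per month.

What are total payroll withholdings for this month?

1,109.68 Cr

Provincial Income Tax: taxable = 10,875.00 Cr − 3×760.00 Cr = 8,595.00 Cr
  648.00 Cr + 16.88% × (8,595.00 Cr − 7,200.00 Cr) = 648.00 Cr + 16.88% × 1,395.00 Cr = 883.48 Cr
Unemployment Insurance: 2.08% × 10,875.00 Cr = 226.20 Cr
Total: 883.48 Cr + 226.20 Cr = 1,109.68 Cr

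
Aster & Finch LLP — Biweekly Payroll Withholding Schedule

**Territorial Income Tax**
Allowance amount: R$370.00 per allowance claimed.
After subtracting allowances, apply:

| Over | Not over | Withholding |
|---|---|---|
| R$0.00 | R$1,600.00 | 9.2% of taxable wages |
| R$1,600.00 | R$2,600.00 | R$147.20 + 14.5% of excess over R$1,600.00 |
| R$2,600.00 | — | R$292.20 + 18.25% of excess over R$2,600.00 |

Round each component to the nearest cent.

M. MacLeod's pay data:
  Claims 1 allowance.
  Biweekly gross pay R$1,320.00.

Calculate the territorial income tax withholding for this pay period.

Territorial Income Tax: taxable = R$1,320.00 − 1×R$370.00 = R$950.00
  9.2% × R$950.00 = R$87.40

R$87.40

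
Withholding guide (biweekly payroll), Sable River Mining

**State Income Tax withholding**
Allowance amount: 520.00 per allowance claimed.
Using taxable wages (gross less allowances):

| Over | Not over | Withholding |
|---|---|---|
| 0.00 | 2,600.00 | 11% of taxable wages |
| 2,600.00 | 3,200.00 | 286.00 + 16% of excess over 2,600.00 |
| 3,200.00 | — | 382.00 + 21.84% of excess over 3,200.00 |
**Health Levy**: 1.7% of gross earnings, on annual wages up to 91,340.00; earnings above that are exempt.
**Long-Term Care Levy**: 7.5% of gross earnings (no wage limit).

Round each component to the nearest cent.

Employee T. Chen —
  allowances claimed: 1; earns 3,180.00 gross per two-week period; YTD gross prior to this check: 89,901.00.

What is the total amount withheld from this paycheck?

State Income Tax: taxable = 3,180.00 − 1×520.00 = 2,660.00
  286.00 + 16% × (2,660.00 − 2,600.00) = 286.00 + 16% × 60.00 = 295.60
Health Levy: cap 91,340.00 − YTD 89,901.00 = 1,439.00 subject; 1.7% × 1,439.00 = 24.46
Long-Term Care Levy: 7.5% × 3,180.00 = 238.50
Total: 295.60 + 24.46 + 238.50 = 558.56

558.56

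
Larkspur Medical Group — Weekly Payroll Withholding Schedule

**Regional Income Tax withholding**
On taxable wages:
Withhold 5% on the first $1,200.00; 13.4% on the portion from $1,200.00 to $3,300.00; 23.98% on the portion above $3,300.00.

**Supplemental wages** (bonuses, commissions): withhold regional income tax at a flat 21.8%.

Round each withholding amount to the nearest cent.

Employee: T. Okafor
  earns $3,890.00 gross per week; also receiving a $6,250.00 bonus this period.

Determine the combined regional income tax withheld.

Regional Income Tax: taxable = $3,890.00
  $341.40 + 23.98% × ($3,890.00 − $3,300.00) = $341.40 + 23.98% × $590.00 = $482.88
Supplemental (21.8% flat on bonus): 21.8% × $6,250.00 = $1,362.50
Total regional income tax: $482.88 + $1,362.50 = $1,845.38

$1,845.38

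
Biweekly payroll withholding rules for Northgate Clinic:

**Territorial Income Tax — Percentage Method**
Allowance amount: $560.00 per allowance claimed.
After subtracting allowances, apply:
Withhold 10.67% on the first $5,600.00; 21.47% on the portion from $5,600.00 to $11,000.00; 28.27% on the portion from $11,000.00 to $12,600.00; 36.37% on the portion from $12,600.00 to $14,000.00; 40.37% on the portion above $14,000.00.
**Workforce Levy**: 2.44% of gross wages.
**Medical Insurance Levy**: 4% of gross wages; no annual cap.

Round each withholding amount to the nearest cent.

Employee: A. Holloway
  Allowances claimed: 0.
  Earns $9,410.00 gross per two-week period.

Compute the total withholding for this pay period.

Territorial Income Tax: taxable = $9,410.00
  $597.52 + 21.47% × ($9,410.00 − $5,600.00) = $597.52 + 21.47% × $3,810.00 = $1,415.53
Workforce Levy: 2.44% × $9,410.00 = $229.60
Medical Insurance Levy: 4% × $9,410.00 = $376.40
Total: $1,415.53 + $229.60 + $376.40 = $2,021.53

$2,021.53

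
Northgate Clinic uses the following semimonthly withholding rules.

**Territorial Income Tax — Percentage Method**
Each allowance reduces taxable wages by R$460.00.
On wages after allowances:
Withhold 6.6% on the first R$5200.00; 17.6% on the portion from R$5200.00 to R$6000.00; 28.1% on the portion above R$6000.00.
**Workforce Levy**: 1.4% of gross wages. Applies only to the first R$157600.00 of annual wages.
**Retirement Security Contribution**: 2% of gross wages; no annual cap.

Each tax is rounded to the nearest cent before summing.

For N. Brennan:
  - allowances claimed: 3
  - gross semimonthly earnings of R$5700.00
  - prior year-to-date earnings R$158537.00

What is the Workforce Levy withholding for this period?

Workforce Levy: YTD R$158537.00 ≥ cap R$157600.00 → R$0.00

R$0.00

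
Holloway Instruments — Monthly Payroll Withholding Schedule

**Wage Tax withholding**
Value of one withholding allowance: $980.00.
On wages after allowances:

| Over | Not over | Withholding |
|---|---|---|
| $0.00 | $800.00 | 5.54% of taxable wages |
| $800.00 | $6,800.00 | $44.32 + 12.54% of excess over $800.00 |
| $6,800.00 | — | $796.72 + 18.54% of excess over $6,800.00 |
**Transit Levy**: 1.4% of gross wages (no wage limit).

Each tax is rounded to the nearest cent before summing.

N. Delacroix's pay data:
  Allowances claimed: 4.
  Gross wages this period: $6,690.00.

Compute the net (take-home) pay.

$6,304.98

Wage Tax: taxable = $6,690.00 − 4×$980.00 = $2,770.00
  $44.32 + 12.54% × ($2,770.00 − $800.00) = $44.32 + 12.54% × $1,970.00 = $291.36
Transit Levy: 1.4% × $6,690.00 = $93.66
Total withheld: $291.36 + $93.66 = $385.02
Net pay: $6,690.00 − $385.02 = $6,304.98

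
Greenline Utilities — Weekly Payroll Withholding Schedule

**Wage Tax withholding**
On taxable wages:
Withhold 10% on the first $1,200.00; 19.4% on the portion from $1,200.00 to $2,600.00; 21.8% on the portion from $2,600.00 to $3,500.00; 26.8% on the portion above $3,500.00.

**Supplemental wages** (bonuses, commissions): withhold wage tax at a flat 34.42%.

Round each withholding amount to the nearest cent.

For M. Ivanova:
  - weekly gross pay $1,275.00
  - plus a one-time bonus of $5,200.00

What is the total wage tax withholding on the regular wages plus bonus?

Wage Tax: taxable = $1,275.00
  $120.00 + 19.4% × ($1,275.00 − $1,200.00) = $120.00 + 19.4% × $75.00 = $134.55
Supplemental (34.42% flat on bonus): 34.42% × $5,200.00 = $1,789.84
Total wage tax: $134.55 + $1,789.84 = $1,924.39

$1,924.39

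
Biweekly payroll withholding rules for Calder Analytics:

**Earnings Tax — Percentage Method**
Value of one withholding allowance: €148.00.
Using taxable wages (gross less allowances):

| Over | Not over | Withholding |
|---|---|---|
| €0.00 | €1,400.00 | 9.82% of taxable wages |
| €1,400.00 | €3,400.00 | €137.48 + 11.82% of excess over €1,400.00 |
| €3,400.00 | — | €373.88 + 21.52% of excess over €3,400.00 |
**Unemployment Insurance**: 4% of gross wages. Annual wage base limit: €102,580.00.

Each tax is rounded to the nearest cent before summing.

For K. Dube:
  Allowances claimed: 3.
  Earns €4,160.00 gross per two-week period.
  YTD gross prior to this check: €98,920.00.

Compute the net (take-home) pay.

€3,571.72

Earnings Tax: taxable = €4,160.00 − 3×€148.00 = €3,716.00
  €373.88 + 21.52% × (€3,716.00 − €3,400.00) = €373.88 + 21.52% × €316.00 = €441.88
Unemployment Insurance: cap €102,580.00 − YTD €98,920.00 = €3,660.00 subject; 4% × €3,660.00 = €146.40
Total withheld: €441.88 + €146.40 = €588.28
Net pay: €4,160.00 − €588.28 = €3,571.72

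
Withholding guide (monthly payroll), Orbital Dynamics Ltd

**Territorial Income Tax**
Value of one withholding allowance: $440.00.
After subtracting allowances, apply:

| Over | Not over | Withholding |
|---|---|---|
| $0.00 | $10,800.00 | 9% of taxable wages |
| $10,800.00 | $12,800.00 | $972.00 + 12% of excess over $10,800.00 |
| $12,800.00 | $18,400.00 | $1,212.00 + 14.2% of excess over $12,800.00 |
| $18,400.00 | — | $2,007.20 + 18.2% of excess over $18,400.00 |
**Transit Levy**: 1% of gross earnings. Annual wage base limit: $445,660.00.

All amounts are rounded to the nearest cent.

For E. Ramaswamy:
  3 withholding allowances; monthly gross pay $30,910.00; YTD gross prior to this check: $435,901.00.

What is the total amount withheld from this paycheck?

Territorial Income Tax: taxable = $30,910.00 − 3×$440.00 = $29,590.00
  $2,007.20 + 18.2% × ($29,590.00 − $18,400.00) = $2,007.20 + 18.2% × $11,190.00 = $4,043.78
Transit Levy: cap $445,660.00 − YTD $435,901.00 = $9,759.00 subject; 1% × $9,759.00 = $97.59
Total: $4,043.78 + $97.59 = $4,141.37

$4,141.37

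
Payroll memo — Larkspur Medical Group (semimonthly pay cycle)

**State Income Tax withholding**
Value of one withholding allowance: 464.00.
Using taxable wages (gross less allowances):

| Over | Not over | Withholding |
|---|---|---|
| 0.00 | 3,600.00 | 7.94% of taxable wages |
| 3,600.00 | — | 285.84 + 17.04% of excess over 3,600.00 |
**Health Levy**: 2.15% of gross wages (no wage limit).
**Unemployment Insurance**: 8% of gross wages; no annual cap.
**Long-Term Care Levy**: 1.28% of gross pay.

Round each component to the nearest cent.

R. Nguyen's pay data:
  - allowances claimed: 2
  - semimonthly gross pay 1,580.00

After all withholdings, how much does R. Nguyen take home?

1,347.64

State Income Tax: taxable = 1,580.00 − 2×464.00 = 652.00
  7.94% × 652.00 = 51.77
Health Levy: 2.15% × 1,580.00 = 33.97
Unemployment Insurance: 8% × 1,580.00 = 126.40
Long-Term Care Levy: 1.28% × 1,580.00 = 20.22
Total withheld: 51.77 + 33.97 + 126.40 + 20.22 = 232.36
Net pay: 1,580.00 − 232.36 = 1,347.64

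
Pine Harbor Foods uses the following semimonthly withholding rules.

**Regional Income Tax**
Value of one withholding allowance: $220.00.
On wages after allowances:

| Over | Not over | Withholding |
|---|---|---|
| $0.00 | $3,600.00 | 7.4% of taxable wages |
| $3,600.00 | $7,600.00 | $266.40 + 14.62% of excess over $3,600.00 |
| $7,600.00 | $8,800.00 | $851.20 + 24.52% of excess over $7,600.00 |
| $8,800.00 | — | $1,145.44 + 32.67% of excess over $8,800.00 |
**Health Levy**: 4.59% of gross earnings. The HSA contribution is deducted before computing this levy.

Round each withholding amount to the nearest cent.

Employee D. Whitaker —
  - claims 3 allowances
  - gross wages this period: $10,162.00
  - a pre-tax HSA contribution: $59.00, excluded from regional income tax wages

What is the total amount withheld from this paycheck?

Regional Income Tax: taxable = $10,162.00 − $59.00 − 3×$220.00 = $9,443.00
  $1,145.44 + 32.67% × ($9,443.00 − $8,800.00) = $1,145.44 + 32.67% × $643.00 = $1,355.51
Health Levy: 4.59% × $10,103.00 = $463.73
Total: $1,355.51 + $463.73 = $1,819.24

$1,819.24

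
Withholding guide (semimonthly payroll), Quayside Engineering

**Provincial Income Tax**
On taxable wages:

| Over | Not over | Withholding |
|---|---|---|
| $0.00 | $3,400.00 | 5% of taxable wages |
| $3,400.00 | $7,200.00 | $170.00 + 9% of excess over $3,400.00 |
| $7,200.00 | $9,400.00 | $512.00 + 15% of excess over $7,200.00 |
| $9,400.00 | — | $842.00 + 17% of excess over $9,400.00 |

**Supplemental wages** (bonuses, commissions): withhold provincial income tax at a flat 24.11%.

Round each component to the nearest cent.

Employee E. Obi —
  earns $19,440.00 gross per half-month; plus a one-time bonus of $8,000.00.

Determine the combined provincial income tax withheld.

$4,477.60

Provincial Income Tax: taxable = $19,440.00
  $842.00 + 17% × ($19,440.00 − $9,400.00) = $842.00 + 17% × $10,040.00 = $2,548.80
Supplemental (24.11% flat on bonus): 24.11% × $8,000.00 = $1,928.80
Total provincial income tax: $2,548.80 + $1,928.80 = $4,477.60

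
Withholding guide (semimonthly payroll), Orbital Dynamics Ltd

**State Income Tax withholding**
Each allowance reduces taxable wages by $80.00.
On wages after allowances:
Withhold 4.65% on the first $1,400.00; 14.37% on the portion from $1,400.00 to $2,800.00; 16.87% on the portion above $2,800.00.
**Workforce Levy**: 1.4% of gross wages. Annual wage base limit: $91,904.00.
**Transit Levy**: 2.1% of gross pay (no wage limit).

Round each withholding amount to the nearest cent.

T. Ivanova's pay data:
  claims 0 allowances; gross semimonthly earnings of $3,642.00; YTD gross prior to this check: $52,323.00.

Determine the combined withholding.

State Income Tax: taxable = $3,642.00
  $266.28 + 16.87% × ($3,642.00 − $2,800.00) = $266.28 + 16.87% × $842.00 = $408.33
Workforce Levy: 1.4% × $3,642.00 = $50.99
Transit Levy: 2.1% × $3,642.00 = $76.48
Total: $408.33 + $50.99 + $76.48 = $535.80

$535.80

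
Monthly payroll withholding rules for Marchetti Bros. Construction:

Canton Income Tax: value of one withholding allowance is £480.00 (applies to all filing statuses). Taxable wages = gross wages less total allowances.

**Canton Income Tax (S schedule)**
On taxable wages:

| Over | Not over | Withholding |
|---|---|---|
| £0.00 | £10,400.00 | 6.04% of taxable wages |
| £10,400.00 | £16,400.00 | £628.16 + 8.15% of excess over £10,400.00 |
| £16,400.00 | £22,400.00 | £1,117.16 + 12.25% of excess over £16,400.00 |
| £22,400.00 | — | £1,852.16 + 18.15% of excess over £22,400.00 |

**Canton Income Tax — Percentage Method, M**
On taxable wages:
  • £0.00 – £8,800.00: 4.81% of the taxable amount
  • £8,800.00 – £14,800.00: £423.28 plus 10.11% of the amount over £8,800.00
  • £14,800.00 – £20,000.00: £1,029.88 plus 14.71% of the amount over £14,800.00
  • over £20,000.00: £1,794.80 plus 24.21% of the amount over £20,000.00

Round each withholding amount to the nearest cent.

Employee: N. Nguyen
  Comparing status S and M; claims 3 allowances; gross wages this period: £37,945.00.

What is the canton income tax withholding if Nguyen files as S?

£4,412.22

Canton Income Tax (S): taxable = £37,945.00 − 3×£480.00 = £36,505.00
  £1,852.16 + 18.15% × (£36,505.00 − £22,400.00) = £1,852.16 + 18.15% × £14,105.00 = £4,412.22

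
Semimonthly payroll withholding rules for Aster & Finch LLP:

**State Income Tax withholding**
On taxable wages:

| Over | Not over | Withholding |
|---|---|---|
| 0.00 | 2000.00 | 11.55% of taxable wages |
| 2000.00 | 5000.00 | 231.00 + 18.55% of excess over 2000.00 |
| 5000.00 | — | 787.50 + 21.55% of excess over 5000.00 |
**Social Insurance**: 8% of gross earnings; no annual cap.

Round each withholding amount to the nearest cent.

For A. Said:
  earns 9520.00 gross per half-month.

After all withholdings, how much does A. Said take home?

State Income Tax: taxable = 9520.00
  787.50 + 21.55% × (9520.00 − 5000.00) = 787.50 + 21.55% × 4520.00 = 1761.56
Social Insurance: 8% × 9520.00 = 761.60
Total withheld: 1761.56 + 761.60 = 2523.16
Net pay: 9520.00 − 2523.16 = 6996.84

6996.84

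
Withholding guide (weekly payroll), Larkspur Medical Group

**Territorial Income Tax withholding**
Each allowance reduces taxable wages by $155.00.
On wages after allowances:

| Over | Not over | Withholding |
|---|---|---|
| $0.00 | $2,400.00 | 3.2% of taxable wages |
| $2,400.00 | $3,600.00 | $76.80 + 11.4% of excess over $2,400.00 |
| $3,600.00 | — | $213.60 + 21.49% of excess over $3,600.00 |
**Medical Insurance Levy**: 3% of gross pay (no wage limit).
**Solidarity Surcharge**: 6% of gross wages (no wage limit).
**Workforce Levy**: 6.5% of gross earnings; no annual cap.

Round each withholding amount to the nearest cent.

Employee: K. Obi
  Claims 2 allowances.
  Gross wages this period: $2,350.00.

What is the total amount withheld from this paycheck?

$429.53

Territorial Income Tax: taxable = $2,350.00 − 2×$155.00 = $2,040.00
  3.2% × $2,040.00 = $65.28
Medical Insurance Levy: 3% × $2,350.00 = $70.50
Solidarity Surcharge: 6% × $2,350.00 = $141.00
Workforce Levy: 6.5% × $2,350.00 = $152.75
Total: $65.28 + $70.50 + $141.00 + $152.75 = $429.53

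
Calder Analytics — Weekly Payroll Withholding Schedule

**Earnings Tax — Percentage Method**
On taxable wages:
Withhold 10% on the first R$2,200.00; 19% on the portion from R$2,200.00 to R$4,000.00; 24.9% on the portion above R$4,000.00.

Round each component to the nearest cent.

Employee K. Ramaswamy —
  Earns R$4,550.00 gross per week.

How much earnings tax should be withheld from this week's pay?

R$698.95

Earnings Tax: taxable = R$4,550.00
  R$562.00 + 24.9% × (R$4,550.00 − R$4,000.00) = R$562.00 + 24.9% × R$550.00 = R$698.95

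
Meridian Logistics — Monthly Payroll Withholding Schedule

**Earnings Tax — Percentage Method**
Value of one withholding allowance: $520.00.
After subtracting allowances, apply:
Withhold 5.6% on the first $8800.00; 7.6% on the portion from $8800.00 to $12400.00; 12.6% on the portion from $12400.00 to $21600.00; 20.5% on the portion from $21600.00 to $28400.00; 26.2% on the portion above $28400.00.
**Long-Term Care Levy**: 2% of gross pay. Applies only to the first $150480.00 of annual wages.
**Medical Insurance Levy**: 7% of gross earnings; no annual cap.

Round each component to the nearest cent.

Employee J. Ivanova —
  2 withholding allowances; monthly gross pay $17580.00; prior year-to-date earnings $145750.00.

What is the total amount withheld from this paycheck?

Earnings Tax: taxable = $17580.00 − 2×$520.00 = $16540.00
  $766.40 + 12.6% × ($16540.00 − $12400.00) = $766.40 + 12.6% × $4140.00 = $1288.04
Long-Term Care Levy: cap $150480.00 − YTD $145750.00 = $4730.00 subject; 2% × $4730.00 = $94.60
Medical Insurance Levy: 7% × $17580.00 = $1230.60
Total: $1288.04 + $94.60 + $1230.60 = $2613.24

$2613.24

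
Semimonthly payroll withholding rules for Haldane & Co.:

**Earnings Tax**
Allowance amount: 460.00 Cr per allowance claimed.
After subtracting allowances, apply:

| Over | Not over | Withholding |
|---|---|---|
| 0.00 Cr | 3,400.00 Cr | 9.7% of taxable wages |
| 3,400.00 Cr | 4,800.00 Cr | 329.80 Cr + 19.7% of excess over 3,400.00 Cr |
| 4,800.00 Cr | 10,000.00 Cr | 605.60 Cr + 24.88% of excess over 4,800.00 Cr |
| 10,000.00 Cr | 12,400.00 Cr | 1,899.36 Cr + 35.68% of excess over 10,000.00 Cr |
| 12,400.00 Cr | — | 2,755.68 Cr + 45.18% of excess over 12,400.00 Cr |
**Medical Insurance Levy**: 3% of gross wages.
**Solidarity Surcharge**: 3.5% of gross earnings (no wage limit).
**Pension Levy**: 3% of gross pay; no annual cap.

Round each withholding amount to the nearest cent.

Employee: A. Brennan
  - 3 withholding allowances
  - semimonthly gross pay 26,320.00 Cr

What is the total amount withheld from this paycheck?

Earnings Tax: taxable = 26,320.00 Cr − 3×460.00 Cr = 24,940.00 Cr
  2,755.68 Cr + 45.18% × (24,940.00 Cr − 12,400.00 Cr) = 2,755.68 Cr + 45.18% × 12,540.00 Cr = 8,421.25 Cr
Medical Insurance Levy: 3% × 26,320.00 Cr = 789.60 Cr
Solidarity Surcharge: 3.5% × 26,320.00 Cr = 921.20 Cr
Pension Levy: 3% × 26,320.00 Cr = 789.60 Cr
Total: 8,421.25 Cr + 789.60 Cr + 921.20 Cr + 789.60 Cr = 10,921.65 Cr

10,921.65 Cr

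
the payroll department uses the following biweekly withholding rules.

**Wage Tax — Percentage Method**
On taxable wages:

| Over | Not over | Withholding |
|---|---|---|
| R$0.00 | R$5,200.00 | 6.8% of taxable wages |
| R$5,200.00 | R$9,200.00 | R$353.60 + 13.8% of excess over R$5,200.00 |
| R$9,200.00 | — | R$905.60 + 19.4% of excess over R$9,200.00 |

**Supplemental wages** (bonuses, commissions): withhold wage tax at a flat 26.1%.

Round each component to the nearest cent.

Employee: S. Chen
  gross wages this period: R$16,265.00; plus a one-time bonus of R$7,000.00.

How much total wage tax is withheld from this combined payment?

R$4,103.21

Wage Tax: taxable = R$16,265.00
  R$905.60 + 19.4% × (R$16,265.00 − R$9,200.00) = R$905.60 + 19.4% × R$7,065.00 = R$2,276.21
Supplemental (26.1% flat on bonus): 26.1% × R$7,000.00 = R$1,827.00
Total wage tax: R$2,276.21 + R$1,827.00 = R$4,103.21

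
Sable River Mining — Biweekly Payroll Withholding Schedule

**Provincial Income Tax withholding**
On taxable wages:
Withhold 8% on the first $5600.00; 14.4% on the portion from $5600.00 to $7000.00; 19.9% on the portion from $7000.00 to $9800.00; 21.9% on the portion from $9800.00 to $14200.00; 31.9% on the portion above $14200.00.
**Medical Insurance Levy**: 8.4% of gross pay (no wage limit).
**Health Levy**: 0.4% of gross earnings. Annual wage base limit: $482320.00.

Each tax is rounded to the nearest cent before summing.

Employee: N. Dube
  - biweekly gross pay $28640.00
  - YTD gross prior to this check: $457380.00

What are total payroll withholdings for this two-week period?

$9282.28

Provincial Income Tax: taxable = $28640.00
  $2170.40 + 31.9% × ($28640.00 − $14200.00) = $2170.40 + 31.9% × $14440.00 = $6776.76
Medical Insurance Levy: 8.4% × $28640.00 = $2405.76
Health Levy: cap $482320.00 − YTD $457380.00 = $24940.00 subject; 0.4% × $24940.00 = $99.76
Total: $6776.76 + $2405.76 + $99.76 = $9282.28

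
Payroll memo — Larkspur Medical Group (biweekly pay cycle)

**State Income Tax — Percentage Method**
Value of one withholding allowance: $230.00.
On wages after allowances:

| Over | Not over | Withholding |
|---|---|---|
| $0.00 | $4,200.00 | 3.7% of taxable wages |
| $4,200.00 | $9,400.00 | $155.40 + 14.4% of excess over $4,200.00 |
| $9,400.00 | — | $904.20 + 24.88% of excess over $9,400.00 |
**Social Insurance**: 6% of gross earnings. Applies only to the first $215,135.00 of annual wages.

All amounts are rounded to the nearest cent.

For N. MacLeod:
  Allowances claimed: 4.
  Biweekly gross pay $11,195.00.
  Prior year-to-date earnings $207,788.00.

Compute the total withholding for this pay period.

State Income Tax: taxable = $11,195.00 − 4×$230.00 = $10,275.00
  $904.20 + 24.88% × ($10,275.00 − $9,400.00) = $904.20 + 24.88% × $875.00 = $1,121.90
Social Insurance: cap $215,135.00 − YTD $207,788.00 = $7,347.00 subject; 6% × $7,347.00 = $440.82
Total: $1,121.90 + $440.82 = $1,562.72

$1,562.72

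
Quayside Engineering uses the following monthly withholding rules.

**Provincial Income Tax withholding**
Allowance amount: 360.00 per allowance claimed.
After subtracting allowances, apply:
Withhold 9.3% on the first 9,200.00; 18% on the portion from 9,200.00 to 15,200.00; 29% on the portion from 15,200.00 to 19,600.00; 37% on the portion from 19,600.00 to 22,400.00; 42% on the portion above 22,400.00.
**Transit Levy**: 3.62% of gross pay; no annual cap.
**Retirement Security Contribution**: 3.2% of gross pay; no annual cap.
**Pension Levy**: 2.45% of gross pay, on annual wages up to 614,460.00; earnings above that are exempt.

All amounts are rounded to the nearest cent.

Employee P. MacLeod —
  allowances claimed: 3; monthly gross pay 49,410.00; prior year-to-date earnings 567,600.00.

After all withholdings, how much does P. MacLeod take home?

29,753.97

Provincial Income Tax: taxable = 49,410.00 − 3×360.00 = 48,330.00
  4,247.60 + 42% × (48,330.00 − 22,400.00) = 4,247.60 + 42% × 25,930.00 = 15,138.20
Transit Levy: 3.62% × 49,410.00 = 1,788.64
Retirement Security Contribution: 3.2% × 49,410.00 = 1,581.12
Pension Levy: cap 614,460.00 − YTD 567,600.00 = 46,860.00 subject; 2.45% × 46,860.00 = 1,148.07
Total withheld: 15,138.20 + 1,788.64 + 1,581.12 + 1,148.07 = 19,656.03
Net pay: 49,410.00 − 19,656.03 = 29,753.97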